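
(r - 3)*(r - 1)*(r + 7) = r^3 + 3*r^2 - 25*r + 21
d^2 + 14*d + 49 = (d + 7)^2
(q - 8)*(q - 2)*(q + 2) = q^3 - 8*q^2 - 4*q + 32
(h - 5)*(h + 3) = h^2 - 2*h - 15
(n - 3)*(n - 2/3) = n^2 - 11*n/3 + 2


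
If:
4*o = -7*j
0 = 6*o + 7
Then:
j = 2/3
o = -7/6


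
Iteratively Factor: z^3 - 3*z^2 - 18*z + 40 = (z - 2)*(z^2 - z - 20) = (z - 2)*(z + 4)*(z - 5)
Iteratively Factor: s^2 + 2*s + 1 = (s + 1)*(s + 1)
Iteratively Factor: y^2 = (y)*(y)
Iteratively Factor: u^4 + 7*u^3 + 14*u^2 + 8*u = (u + 1)*(u^3 + 6*u^2 + 8*u) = (u + 1)*(u + 2)*(u^2 + 4*u) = (u + 1)*(u + 2)*(u + 4)*(u)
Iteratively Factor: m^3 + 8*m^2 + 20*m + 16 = (m + 2)*(m^2 + 6*m + 8) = (m + 2)^2*(m + 4)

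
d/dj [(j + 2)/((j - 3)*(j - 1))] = (-j^2 - 4*j + 11)/(j^4 - 8*j^3 + 22*j^2 - 24*j + 9)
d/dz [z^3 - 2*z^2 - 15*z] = 3*z^2 - 4*z - 15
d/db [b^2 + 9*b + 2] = 2*b + 9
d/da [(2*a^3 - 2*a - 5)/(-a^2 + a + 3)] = (-(2*a - 1)*(-2*a^3 + 2*a + 5) + 2*(3*a^2 - 1)*(-a^2 + a + 3))/(-a^2 + a + 3)^2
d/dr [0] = 0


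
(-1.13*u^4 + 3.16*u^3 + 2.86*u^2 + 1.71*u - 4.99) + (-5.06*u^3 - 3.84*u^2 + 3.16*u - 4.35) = -1.13*u^4 - 1.9*u^3 - 0.98*u^2 + 4.87*u - 9.34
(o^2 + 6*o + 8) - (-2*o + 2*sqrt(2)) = o^2 + 8*o - 2*sqrt(2) + 8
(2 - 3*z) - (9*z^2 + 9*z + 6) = -9*z^2 - 12*z - 4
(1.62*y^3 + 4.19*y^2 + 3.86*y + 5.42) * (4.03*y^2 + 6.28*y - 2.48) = 6.5286*y^5 + 27.0593*y^4 + 37.8514*y^3 + 35.6922*y^2 + 24.4648*y - 13.4416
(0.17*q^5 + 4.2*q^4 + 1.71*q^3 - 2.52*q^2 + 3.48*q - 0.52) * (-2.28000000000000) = -0.3876*q^5 - 9.576*q^4 - 3.8988*q^3 + 5.7456*q^2 - 7.9344*q + 1.1856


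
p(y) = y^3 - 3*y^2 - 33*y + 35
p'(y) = 3*y^2 - 6*y - 33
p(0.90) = 3.60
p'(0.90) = -35.97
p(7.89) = 79.04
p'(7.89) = 106.42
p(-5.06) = -4.39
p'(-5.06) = 74.17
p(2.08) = -37.62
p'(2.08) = -32.50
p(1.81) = -28.63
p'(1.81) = -34.03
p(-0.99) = 63.76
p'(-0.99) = -24.12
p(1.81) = -28.63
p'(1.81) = -34.03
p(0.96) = 1.44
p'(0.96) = -36.00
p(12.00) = 935.00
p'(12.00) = 327.00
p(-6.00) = -91.00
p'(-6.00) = 111.00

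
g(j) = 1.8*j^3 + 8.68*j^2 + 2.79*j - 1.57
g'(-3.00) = -0.69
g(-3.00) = 19.58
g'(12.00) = 988.71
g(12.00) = 4392.23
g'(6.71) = 362.41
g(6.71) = 951.76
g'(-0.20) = -0.47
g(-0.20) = -1.80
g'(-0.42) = -3.55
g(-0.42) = -1.34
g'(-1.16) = -10.08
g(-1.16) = 4.06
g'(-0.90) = -8.46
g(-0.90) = 1.64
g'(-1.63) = -11.16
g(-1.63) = 9.15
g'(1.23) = 32.31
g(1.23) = 18.34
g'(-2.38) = -7.94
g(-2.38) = 16.69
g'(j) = 5.4*j^2 + 17.36*j + 2.79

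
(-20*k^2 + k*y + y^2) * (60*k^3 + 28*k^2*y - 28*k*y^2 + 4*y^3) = -1200*k^5 - 500*k^4*y + 648*k^3*y^2 - 80*k^2*y^3 - 24*k*y^4 + 4*y^5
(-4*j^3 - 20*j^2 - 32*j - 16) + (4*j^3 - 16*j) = -20*j^2 - 48*j - 16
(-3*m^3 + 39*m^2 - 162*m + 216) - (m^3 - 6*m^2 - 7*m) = -4*m^3 + 45*m^2 - 155*m + 216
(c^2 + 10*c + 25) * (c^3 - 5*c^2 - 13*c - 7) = c^5 + 5*c^4 - 38*c^3 - 262*c^2 - 395*c - 175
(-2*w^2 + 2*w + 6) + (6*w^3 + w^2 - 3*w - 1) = 6*w^3 - w^2 - w + 5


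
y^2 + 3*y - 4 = (y - 1)*(y + 4)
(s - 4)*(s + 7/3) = s^2 - 5*s/3 - 28/3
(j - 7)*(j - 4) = j^2 - 11*j + 28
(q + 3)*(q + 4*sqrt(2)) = q^2 + 3*q + 4*sqrt(2)*q + 12*sqrt(2)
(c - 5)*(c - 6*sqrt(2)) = c^2 - 6*sqrt(2)*c - 5*c + 30*sqrt(2)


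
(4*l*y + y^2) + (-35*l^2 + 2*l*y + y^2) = -35*l^2 + 6*l*y + 2*y^2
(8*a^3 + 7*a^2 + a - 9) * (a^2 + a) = 8*a^5 + 15*a^4 + 8*a^3 - 8*a^2 - 9*a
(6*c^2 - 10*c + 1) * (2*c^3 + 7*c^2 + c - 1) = 12*c^5 + 22*c^4 - 62*c^3 - 9*c^2 + 11*c - 1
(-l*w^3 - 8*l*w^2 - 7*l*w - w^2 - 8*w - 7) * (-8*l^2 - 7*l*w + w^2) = 8*l^3*w^3 + 64*l^3*w^2 + 56*l^3*w + 7*l^2*w^4 + 56*l^2*w^3 + 57*l^2*w^2 + 64*l^2*w + 56*l^2 - l*w^5 - 8*l*w^4 + 56*l*w^2 + 49*l*w - w^4 - 8*w^3 - 7*w^2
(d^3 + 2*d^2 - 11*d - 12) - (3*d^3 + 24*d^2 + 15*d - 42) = -2*d^3 - 22*d^2 - 26*d + 30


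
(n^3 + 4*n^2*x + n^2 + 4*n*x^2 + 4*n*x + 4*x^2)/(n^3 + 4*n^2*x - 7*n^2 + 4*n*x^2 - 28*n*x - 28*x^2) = (n + 1)/(n - 7)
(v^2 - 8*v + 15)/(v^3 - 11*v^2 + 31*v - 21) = (v - 5)/(v^2 - 8*v + 7)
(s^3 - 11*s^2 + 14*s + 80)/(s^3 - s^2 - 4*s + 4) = (s^2 - 13*s + 40)/(s^2 - 3*s + 2)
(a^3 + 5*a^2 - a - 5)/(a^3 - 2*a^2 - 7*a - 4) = (a^2 + 4*a - 5)/(a^2 - 3*a - 4)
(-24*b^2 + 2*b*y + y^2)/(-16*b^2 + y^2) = (6*b + y)/(4*b + y)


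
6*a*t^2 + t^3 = t^2*(6*a + t)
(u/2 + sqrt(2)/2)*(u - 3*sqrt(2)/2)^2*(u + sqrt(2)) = u^4/2 - sqrt(2)*u^3/2 - 11*u^2/4 + 3*sqrt(2)*u/2 + 9/2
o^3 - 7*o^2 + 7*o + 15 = (o - 5)*(o - 3)*(o + 1)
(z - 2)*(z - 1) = z^2 - 3*z + 2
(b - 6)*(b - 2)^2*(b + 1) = b^4 - 9*b^3 + 18*b^2 + 4*b - 24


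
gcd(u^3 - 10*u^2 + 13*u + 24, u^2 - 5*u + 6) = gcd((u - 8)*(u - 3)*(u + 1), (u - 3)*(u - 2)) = u - 3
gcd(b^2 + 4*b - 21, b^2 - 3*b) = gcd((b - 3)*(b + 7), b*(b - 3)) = b - 3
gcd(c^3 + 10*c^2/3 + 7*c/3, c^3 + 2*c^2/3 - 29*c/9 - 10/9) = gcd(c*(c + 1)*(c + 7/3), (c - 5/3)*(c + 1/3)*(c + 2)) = 1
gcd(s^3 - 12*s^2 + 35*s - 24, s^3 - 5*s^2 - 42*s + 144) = s^2 - 11*s + 24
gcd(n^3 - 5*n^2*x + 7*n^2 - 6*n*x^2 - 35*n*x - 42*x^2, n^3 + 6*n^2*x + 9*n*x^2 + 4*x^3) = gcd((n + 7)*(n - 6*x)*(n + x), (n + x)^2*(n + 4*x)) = n + x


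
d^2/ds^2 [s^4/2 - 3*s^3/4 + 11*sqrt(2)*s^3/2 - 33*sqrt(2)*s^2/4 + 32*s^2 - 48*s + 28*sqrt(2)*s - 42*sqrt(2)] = 6*s^2 - 9*s/2 + 33*sqrt(2)*s - 33*sqrt(2)/2 + 64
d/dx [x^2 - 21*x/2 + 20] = 2*x - 21/2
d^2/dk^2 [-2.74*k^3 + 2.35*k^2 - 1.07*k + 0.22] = 4.7 - 16.44*k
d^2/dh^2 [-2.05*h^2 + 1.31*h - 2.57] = -4.10000000000000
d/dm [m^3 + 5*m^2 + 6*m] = 3*m^2 + 10*m + 6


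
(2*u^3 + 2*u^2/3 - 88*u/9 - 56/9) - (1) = 2*u^3 + 2*u^2/3 - 88*u/9 - 65/9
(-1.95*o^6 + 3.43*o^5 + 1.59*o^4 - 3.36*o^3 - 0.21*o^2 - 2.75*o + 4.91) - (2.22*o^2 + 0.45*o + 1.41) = -1.95*o^6 + 3.43*o^5 + 1.59*o^4 - 3.36*o^3 - 2.43*o^2 - 3.2*o + 3.5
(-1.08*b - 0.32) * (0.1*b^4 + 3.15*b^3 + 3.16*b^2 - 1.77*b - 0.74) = -0.108*b^5 - 3.434*b^4 - 4.4208*b^3 + 0.9004*b^2 + 1.3656*b + 0.2368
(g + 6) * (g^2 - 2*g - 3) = g^3 + 4*g^2 - 15*g - 18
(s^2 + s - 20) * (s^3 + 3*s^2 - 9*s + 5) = s^5 + 4*s^4 - 26*s^3 - 64*s^2 + 185*s - 100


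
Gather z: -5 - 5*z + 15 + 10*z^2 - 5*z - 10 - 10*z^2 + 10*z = 0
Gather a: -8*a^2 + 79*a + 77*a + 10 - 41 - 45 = -8*a^2 + 156*a - 76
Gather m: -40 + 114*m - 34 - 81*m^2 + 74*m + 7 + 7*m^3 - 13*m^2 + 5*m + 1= 7*m^3 - 94*m^2 + 193*m - 66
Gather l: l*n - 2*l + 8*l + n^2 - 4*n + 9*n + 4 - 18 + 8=l*(n + 6) + n^2 + 5*n - 6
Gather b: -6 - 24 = -30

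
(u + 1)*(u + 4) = u^2 + 5*u + 4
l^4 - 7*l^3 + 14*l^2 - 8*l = l*(l - 4)*(l - 2)*(l - 1)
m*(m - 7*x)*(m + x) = m^3 - 6*m^2*x - 7*m*x^2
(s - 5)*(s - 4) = s^2 - 9*s + 20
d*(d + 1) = d^2 + d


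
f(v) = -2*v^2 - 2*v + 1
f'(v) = -4*v - 2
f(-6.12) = -61.67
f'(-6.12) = 22.48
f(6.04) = -84.04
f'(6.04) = -26.16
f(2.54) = -16.98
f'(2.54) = -12.16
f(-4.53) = -30.98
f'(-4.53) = 16.12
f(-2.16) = -4.01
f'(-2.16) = 6.64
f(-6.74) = -76.38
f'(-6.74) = 24.96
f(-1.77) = -1.73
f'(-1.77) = 5.08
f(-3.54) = -16.98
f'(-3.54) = 12.16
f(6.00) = -83.00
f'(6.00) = -26.00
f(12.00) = -311.00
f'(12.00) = -50.00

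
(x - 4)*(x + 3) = x^2 - x - 12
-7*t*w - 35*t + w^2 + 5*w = (-7*t + w)*(w + 5)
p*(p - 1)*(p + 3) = p^3 + 2*p^2 - 3*p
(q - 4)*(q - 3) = q^2 - 7*q + 12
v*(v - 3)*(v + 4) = v^3 + v^2 - 12*v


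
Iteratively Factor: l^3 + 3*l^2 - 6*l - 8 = (l - 2)*(l^2 + 5*l + 4) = (l - 2)*(l + 1)*(l + 4)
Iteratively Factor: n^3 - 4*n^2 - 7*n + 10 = (n - 5)*(n^2 + n - 2) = (n - 5)*(n - 1)*(n + 2)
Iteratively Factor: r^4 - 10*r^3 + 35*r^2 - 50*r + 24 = (r - 2)*(r^3 - 8*r^2 + 19*r - 12) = (r - 4)*(r - 2)*(r^2 - 4*r + 3) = (r - 4)*(r - 2)*(r - 1)*(r - 3)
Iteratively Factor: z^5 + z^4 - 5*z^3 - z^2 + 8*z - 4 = (z + 2)*(z^4 - z^3 - 3*z^2 + 5*z - 2) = (z + 2)^2*(z^3 - 3*z^2 + 3*z - 1) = (z - 1)*(z + 2)^2*(z^2 - 2*z + 1) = (z - 1)^2*(z + 2)^2*(z - 1)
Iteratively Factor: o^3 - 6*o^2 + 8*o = (o - 4)*(o^2 - 2*o) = o*(o - 4)*(o - 2)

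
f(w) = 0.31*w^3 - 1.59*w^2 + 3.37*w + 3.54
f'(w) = 0.93*w^2 - 3.18*w + 3.37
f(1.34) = 5.95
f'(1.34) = 0.78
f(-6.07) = -144.83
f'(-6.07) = 56.94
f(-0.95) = -1.36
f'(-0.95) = 7.23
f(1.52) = 6.08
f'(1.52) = 0.69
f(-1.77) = -9.13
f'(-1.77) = 11.91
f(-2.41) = -18.16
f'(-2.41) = 16.44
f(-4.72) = -80.39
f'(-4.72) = 39.10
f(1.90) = 6.33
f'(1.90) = 0.69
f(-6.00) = -140.88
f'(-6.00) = 55.93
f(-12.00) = -801.54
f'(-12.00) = 175.45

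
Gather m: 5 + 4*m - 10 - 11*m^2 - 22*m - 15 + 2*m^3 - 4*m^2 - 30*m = 2*m^3 - 15*m^2 - 48*m - 20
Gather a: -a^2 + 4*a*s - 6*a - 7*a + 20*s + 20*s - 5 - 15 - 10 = -a^2 + a*(4*s - 13) + 40*s - 30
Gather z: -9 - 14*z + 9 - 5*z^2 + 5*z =-5*z^2 - 9*z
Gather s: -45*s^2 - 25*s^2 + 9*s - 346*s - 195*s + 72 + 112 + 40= -70*s^2 - 532*s + 224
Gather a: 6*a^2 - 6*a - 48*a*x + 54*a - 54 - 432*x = 6*a^2 + a*(48 - 48*x) - 432*x - 54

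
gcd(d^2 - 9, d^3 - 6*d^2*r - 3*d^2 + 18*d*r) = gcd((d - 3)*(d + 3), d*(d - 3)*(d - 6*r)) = d - 3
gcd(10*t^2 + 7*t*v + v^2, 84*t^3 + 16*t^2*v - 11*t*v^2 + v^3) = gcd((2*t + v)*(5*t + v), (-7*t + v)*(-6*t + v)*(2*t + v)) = 2*t + v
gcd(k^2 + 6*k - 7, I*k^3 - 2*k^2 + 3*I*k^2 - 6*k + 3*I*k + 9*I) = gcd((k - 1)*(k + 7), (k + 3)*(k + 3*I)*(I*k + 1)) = 1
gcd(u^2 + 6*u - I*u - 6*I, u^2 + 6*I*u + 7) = u - I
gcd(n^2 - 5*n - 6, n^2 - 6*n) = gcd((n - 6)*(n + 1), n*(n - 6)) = n - 6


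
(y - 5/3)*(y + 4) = y^2 + 7*y/3 - 20/3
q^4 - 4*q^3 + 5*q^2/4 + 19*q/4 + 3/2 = (q - 3)*(q - 2)*(q + 1/2)^2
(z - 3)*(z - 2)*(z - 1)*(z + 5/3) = z^4 - 13*z^3/3 + z^2 + 37*z/3 - 10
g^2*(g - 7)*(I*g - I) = I*g^4 - 8*I*g^3 + 7*I*g^2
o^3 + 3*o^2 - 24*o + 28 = (o - 2)^2*(o + 7)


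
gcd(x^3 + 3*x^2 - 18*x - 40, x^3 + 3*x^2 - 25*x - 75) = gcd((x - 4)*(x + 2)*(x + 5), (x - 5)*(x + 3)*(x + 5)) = x + 5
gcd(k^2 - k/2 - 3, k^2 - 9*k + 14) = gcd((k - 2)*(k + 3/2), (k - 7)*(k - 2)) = k - 2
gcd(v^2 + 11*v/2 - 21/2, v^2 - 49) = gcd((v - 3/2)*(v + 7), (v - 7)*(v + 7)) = v + 7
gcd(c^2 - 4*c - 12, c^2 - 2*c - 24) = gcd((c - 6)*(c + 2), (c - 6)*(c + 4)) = c - 6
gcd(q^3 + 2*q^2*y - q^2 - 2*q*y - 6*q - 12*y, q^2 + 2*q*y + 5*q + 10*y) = q + 2*y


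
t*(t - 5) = t^2 - 5*t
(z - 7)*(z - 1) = z^2 - 8*z + 7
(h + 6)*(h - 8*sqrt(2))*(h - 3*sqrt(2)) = h^3 - 11*sqrt(2)*h^2 + 6*h^2 - 66*sqrt(2)*h + 48*h + 288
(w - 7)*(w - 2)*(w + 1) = w^3 - 8*w^2 + 5*w + 14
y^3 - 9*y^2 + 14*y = y*(y - 7)*(y - 2)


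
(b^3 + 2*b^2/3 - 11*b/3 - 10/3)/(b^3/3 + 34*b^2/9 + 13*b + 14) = 3*(3*b^3 + 2*b^2 - 11*b - 10)/(3*b^3 + 34*b^2 + 117*b + 126)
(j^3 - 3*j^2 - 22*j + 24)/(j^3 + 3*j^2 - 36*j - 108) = (j^2 + 3*j - 4)/(j^2 + 9*j + 18)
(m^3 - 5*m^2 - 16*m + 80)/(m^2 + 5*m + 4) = (m^2 - 9*m + 20)/(m + 1)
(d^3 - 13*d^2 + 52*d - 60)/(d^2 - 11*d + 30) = d - 2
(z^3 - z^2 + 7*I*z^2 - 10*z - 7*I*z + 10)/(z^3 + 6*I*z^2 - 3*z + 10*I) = (z - 1)/(z - I)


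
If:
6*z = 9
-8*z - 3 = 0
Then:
No Solution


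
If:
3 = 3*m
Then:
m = 1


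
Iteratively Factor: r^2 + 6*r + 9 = (r + 3)*(r + 3)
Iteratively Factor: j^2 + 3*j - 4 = (j - 1)*(j + 4)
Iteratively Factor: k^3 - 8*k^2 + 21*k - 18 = (k - 3)*(k^2 - 5*k + 6) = (k - 3)^2*(k - 2)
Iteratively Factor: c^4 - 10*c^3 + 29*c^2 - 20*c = (c - 1)*(c^3 - 9*c^2 + 20*c) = (c - 5)*(c - 1)*(c^2 - 4*c) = c*(c - 5)*(c - 1)*(c - 4)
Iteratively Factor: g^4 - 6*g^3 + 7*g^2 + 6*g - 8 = (g - 4)*(g^3 - 2*g^2 - g + 2) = (g - 4)*(g + 1)*(g^2 - 3*g + 2) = (g - 4)*(g - 1)*(g + 1)*(g - 2)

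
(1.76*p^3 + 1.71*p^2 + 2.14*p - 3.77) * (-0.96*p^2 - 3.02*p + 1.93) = -1.6896*p^5 - 6.9568*p^4 - 3.8218*p^3 + 0.456699999999999*p^2 + 15.5156*p - 7.2761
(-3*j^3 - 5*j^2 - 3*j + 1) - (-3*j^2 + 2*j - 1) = -3*j^3 - 2*j^2 - 5*j + 2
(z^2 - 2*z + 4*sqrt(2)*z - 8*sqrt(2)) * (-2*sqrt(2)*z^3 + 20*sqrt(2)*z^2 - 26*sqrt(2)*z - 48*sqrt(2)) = -2*sqrt(2)*z^5 - 16*z^4 + 24*sqrt(2)*z^4 - 66*sqrt(2)*z^3 + 192*z^3 - 528*z^2 + 4*sqrt(2)*z^2 + 32*z + 96*sqrt(2)*z + 768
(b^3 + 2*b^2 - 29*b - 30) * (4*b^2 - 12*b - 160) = 4*b^5 - 4*b^4 - 300*b^3 - 92*b^2 + 5000*b + 4800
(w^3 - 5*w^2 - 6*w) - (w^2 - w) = w^3 - 6*w^2 - 5*w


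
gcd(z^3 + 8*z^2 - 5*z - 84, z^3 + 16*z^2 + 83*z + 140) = z^2 + 11*z + 28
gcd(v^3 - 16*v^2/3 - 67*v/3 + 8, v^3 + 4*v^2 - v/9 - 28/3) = v + 3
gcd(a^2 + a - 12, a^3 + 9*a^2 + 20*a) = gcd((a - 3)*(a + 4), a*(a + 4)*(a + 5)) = a + 4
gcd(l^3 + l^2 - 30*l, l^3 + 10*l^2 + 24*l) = l^2 + 6*l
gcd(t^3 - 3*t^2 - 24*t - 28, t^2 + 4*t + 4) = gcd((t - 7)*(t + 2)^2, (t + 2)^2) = t^2 + 4*t + 4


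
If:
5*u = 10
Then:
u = 2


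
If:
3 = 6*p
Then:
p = 1/2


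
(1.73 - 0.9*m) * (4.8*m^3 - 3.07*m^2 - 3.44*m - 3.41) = -4.32*m^4 + 11.067*m^3 - 2.2151*m^2 - 2.8822*m - 5.8993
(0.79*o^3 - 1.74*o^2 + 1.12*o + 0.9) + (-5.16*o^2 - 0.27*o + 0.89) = 0.79*o^3 - 6.9*o^2 + 0.85*o + 1.79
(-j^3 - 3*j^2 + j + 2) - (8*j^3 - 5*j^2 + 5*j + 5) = -9*j^3 + 2*j^2 - 4*j - 3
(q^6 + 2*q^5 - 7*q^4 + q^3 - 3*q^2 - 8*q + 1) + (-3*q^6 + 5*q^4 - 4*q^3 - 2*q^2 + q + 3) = -2*q^6 + 2*q^5 - 2*q^4 - 3*q^3 - 5*q^2 - 7*q + 4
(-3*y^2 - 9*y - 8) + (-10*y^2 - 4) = -13*y^2 - 9*y - 12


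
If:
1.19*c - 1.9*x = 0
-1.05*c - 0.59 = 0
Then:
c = -0.56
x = -0.35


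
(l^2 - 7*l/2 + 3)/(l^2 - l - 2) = (l - 3/2)/(l + 1)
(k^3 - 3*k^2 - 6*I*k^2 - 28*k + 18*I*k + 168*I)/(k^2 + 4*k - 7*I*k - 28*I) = (k^2 - k*(7 + 6*I) + 42*I)/(k - 7*I)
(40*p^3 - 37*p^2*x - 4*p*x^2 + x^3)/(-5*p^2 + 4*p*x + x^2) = -8*p + x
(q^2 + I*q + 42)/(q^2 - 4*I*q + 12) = (q + 7*I)/(q + 2*I)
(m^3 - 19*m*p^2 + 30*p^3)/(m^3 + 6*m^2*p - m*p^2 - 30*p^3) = (m - 3*p)/(m + 3*p)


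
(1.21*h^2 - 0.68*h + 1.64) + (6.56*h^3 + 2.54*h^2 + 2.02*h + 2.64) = 6.56*h^3 + 3.75*h^2 + 1.34*h + 4.28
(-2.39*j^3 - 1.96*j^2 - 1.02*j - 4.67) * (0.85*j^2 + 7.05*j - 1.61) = -2.0315*j^5 - 18.5155*j^4 - 10.8371*j^3 - 8.0049*j^2 - 31.2813*j + 7.5187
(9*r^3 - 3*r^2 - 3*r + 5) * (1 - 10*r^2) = -90*r^5 + 30*r^4 + 39*r^3 - 53*r^2 - 3*r + 5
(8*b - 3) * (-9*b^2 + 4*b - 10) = -72*b^3 + 59*b^2 - 92*b + 30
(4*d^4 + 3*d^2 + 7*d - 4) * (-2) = -8*d^4 - 6*d^2 - 14*d + 8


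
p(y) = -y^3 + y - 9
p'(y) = 1 - 3*y^2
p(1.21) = -9.56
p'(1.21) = -3.39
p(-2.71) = 8.19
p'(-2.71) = -21.03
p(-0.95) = -9.09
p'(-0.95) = -1.71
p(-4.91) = 104.46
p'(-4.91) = -71.32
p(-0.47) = -9.37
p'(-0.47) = 0.34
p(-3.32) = 24.27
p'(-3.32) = -32.07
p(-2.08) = -2.08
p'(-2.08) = -11.98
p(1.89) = -13.86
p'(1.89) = -9.72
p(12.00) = -1725.00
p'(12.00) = -431.00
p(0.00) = -9.00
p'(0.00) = 1.00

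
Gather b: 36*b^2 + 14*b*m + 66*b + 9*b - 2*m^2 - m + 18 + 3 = 36*b^2 + b*(14*m + 75) - 2*m^2 - m + 21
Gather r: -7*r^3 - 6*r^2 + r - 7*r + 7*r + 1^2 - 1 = -7*r^3 - 6*r^2 + r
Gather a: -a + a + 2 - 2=0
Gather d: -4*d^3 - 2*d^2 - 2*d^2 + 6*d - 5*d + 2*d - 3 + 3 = -4*d^3 - 4*d^2 + 3*d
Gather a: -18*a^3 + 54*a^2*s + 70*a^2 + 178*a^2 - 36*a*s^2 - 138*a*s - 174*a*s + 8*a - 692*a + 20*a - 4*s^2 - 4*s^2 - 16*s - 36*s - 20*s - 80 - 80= -18*a^3 + a^2*(54*s + 248) + a*(-36*s^2 - 312*s - 664) - 8*s^2 - 72*s - 160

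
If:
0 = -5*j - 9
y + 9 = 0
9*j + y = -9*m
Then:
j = -9/5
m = 14/5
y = -9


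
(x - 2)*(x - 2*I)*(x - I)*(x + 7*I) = x^4 - 2*x^3 + 4*I*x^3 + 19*x^2 - 8*I*x^2 - 38*x - 14*I*x + 28*I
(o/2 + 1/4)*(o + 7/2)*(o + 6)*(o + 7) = o^4/2 + 17*o^3/2 + 383*o^2/8 + 763*o/8 + 147/4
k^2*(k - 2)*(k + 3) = k^4 + k^3 - 6*k^2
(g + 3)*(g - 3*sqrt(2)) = g^2 - 3*sqrt(2)*g + 3*g - 9*sqrt(2)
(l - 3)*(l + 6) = l^2 + 3*l - 18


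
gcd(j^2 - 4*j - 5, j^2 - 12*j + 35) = j - 5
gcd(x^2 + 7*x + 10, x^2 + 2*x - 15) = x + 5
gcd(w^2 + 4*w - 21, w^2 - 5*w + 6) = w - 3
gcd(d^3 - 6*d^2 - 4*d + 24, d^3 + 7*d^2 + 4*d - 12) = d + 2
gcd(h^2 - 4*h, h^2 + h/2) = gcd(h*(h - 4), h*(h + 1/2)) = h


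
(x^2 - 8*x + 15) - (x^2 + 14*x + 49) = -22*x - 34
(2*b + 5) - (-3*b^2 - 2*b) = 3*b^2 + 4*b + 5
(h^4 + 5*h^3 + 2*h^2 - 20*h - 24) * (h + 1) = h^5 + 6*h^4 + 7*h^3 - 18*h^2 - 44*h - 24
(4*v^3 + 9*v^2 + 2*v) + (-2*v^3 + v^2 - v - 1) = 2*v^3 + 10*v^2 + v - 1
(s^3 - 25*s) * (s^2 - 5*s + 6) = s^5 - 5*s^4 - 19*s^3 + 125*s^2 - 150*s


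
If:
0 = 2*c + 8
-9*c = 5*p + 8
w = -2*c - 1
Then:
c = -4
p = 28/5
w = 7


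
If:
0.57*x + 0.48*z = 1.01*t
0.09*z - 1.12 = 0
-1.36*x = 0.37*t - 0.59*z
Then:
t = 7.77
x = 3.29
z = 12.44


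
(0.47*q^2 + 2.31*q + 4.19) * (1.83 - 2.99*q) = -1.4053*q^3 - 6.0468*q^2 - 8.3008*q + 7.6677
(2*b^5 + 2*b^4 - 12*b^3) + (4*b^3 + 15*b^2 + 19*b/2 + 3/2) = 2*b^5 + 2*b^4 - 8*b^3 + 15*b^2 + 19*b/2 + 3/2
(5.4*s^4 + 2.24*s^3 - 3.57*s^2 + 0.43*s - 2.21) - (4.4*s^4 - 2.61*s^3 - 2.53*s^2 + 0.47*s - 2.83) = 1.0*s^4 + 4.85*s^3 - 1.04*s^2 - 0.04*s + 0.62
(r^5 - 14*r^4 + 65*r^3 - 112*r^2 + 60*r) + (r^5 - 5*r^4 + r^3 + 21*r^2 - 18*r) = 2*r^5 - 19*r^4 + 66*r^3 - 91*r^2 + 42*r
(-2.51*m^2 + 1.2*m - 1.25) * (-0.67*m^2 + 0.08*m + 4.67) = 1.6817*m^4 - 1.0048*m^3 - 10.7882*m^2 + 5.504*m - 5.8375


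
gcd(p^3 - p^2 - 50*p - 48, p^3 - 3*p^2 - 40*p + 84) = p + 6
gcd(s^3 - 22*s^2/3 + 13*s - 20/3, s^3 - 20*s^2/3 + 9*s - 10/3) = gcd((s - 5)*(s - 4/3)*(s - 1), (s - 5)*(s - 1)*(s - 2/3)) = s^2 - 6*s + 5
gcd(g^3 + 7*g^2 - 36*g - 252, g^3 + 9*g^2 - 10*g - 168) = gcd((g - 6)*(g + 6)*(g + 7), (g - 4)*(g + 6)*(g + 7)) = g^2 + 13*g + 42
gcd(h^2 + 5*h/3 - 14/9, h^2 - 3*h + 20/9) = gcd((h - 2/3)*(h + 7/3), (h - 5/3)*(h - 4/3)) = 1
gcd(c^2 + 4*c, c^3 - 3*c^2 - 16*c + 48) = c + 4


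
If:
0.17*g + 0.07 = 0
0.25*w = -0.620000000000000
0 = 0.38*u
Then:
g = -0.41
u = 0.00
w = -2.48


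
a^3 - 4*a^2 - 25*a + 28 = (a - 7)*(a - 1)*(a + 4)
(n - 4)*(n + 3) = n^2 - n - 12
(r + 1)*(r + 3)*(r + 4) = r^3 + 8*r^2 + 19*r + 12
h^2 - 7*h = h*(h - 7)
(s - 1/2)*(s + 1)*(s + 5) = s^3 + 11*s^2/2 + 2*s - 5/2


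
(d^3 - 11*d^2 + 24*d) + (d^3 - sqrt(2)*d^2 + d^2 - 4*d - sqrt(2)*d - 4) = 2*d^3 - 10*d^2 - sqrt(2)*d^2 - sqrt(2)*d + 20*d - 4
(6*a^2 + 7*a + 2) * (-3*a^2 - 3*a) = -18*a^4 - 39*a^3 - 27*a^2 - 6*a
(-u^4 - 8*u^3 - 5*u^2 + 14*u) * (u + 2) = -u^5 - 10*u^4 - 21*u^3 + 4*u^2 + 28*u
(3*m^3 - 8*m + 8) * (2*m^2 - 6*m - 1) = 6*m^5 - 18*m^4 - 19*m^3 + 64*m^2 - 40*m - 8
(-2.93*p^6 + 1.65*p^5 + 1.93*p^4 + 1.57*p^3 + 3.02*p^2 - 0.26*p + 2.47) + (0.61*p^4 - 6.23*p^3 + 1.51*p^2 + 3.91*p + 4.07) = -2.93*p^6 + 1.65*p^5 + 2.54*p^4 - 4.66*p^3 + 4.53*p^2 + 3.65*p + 6.54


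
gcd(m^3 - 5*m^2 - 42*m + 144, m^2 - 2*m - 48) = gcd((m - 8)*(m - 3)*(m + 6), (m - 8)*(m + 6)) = m^2 - 2*m - 48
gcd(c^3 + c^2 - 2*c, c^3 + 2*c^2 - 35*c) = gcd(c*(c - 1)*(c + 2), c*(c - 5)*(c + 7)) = c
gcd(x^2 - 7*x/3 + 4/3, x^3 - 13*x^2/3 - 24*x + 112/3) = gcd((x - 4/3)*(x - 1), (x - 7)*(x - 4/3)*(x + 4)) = x - 4/3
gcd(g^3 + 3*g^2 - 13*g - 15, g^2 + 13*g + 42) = 1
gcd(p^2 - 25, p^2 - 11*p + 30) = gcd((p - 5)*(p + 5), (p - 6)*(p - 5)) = p - 5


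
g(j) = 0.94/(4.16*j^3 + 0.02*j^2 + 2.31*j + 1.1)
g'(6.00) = -0.00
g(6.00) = 0.00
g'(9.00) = -0.00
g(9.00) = 0.00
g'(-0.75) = -1.55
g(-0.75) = -0.40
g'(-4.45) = -0.00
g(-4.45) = -0.00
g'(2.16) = -0.02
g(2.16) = 0.02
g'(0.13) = -1.19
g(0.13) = 0.67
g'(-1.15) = -0.29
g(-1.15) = -0.12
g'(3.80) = -0.00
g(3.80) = 0.00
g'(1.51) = -0.08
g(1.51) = 0.05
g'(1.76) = -0.05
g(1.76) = 0.03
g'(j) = 0.94*(-12.48*j^2 - 0.04*j - 2.31)/(4.16*j^3 + 0.02*j^2 + 2.31*j + 1.1)^2 = (-11.7312*j^2 - 0.0376*j - 2.1714)/(4.16*j^3 + 0.02*j^2 + 2.31*j + 1.1)^2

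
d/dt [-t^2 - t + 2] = -2*t - 1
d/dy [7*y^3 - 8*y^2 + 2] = y*(21*y - 16)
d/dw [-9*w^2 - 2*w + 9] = -18*w - 2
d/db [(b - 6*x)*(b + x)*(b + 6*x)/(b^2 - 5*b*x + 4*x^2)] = (b^4 - 10*b^3*x + 43*b^2*x^2 + 80*b*x^3 - 324*x^4)/(b^4 - 10*b^3*x + 33*b^2*x^2 - 40*b*x^3 + 16*x^4)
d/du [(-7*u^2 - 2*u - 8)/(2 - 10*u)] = 7*(5*u^2 - 2*u - 6)/(2*(25*u^2 - 10*u + 1))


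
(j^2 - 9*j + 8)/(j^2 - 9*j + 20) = (j^2 - 9*j + 8)/(j^2 - 9*j + 20)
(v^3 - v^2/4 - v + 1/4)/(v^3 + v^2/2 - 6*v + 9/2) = (4*v^2 + 3*v - 1)/(2*(2*v^2 + 3*v - 9))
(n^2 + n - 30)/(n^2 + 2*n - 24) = (n - 5)/(n - 4)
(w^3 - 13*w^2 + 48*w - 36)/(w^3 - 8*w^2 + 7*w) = (w^2 - 12*w + 36)/(w*(w - 7))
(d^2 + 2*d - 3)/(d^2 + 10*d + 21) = (d - 1)/(d + 7)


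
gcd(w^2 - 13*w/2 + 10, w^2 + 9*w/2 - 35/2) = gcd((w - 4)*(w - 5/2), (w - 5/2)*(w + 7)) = w - 5/2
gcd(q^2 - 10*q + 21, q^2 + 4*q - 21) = q - 3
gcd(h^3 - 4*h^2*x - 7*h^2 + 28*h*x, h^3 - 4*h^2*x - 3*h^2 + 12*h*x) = -h^2 + 4*h*x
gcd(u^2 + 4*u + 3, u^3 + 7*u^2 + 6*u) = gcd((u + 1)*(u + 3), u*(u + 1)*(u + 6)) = u + 1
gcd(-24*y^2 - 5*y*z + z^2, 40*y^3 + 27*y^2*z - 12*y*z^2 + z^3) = 8*y - z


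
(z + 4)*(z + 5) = z^2 + 9*z + 20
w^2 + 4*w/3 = w*(w + 4/3)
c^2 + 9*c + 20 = (c + 4)*(c + 5)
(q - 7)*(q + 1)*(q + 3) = q^3 - 3*q^2 - 25*q - 21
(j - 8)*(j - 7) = j^2 - 15*j + 56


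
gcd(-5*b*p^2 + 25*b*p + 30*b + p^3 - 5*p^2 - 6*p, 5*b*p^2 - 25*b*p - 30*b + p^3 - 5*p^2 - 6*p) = p^2 - 5*p - 6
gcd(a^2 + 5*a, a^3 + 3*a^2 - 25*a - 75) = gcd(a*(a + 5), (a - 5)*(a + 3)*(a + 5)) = a + 5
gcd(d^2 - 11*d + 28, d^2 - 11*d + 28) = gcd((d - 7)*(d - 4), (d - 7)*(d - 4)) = d^2 - 11*d + 28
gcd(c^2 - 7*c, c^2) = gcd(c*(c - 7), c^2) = c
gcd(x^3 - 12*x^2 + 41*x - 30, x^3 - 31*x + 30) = x^2 - 6*x + 5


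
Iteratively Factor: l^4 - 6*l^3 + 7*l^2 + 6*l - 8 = (l + 1)*(l^3 - 7*l^2 + 14*l - 8) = (l - 1)*(l + 1)*(l^2 - 6*l + 8) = (l - 4)*(l - 1)*(l + 1)*(l - 2)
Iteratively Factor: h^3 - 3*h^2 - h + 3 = (h - 3)*(h^2 - 1) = (h - 3)*(h + 1)*(h - 1)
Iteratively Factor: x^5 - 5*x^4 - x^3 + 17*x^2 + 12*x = (x)*(x^4 - 5*x^3 - x^2 + 17*x + 12) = x*(x - 4)*(x^3 - x^2 - 5*x - 3) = x*(x - 4)*(x + 1)*(x^2 - 2*x - 3) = x*(x - 4)*(x + 1)^2*(x - 3)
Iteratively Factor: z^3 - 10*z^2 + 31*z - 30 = (z - 3)*(z^2 - 7*z + 10) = (z - 3)*(z - 2)*(z - 5)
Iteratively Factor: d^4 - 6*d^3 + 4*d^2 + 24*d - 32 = (d + 2)*(d^3 - 8*d^2 + 20*d - 16) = (d - 4)*(d + 2)*(d^2 - 4*d + 4) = (d - 4)*(d - 2)*(d + 2)*(d - 2)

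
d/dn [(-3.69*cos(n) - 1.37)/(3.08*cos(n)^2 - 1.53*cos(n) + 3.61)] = (-11.3652*cos(n)^2 - 8.4392*cos(n) + 15.417)*sin(n)/(9.4864*cos(n)^4 - 9.4248*cos(n)^3 + 24.5785*cos(n)^2 - 11.0466*cos(n) + 13.0321)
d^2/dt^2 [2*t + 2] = 0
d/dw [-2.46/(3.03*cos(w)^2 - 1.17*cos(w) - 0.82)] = (2.8782 - 14.9076*cos(w))*sin(w)/(-3.03*cos(w)^2 + 1.17*cos(w) + 0.82)^2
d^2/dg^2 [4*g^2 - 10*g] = 8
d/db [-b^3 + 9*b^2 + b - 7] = -3*b^2 + 18*b + 1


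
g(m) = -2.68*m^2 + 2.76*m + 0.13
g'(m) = 2.76 - 5.36*m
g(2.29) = -7.60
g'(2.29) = -9.51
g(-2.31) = -20.55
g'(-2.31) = 15.14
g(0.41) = 0.81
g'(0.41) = 0.56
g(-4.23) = -59.50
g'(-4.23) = 25.43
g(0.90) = 0.44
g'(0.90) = -2.06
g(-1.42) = -9.19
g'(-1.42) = 10.37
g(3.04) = -16.25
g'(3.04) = -13.53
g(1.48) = -1.66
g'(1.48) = -5.17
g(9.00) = -192.11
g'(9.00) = -45.48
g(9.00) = -192.11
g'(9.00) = -45.48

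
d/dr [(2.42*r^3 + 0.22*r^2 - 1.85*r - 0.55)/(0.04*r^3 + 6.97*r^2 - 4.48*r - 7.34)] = (16.8586*r^4 - 21.5352*r^3 - 41.3135*r^2 + 4.4374*r + 11.115)/(0.0016*r^6 + 0.5576*r^5 + 48.2225*r^4 - 63.0384*r^3 - 82.2492*r^2 + 65.7664*r + 53.8756)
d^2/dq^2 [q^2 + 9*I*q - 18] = 2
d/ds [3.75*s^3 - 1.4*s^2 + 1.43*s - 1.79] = 11.25*s^2 - 2.8*s + 1.43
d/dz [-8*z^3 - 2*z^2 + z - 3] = -24*z^2 - 4*z + 1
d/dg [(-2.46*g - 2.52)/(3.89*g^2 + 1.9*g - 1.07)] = (9.5694*g^2 + 19.6056*g + 7.4202)/(15.1321*g^4 + 14.782*g^3 - 4.7146*g^2 - 4.066*g + 1.1449)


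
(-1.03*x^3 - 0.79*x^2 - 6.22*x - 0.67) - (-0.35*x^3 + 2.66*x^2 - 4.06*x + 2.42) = -0.68*x^3 - 3.45*x^2 - 2.16*x - 3.09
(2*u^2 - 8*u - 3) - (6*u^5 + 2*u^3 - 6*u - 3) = -6*u^5 - 2*u^3 + 2*u^2 - 2*u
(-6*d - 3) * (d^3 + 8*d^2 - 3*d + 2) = -6*d^4 - 51*d^3 - 6*d^2 - 3*d - 6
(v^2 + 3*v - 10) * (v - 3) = v^3 - 19*v + 30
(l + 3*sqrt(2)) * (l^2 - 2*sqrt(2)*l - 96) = l^3 + sqrt(2)*l^2 - 108*l - 288*sqrt(2)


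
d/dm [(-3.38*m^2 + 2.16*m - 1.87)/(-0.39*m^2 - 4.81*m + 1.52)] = (17.1002*m^2 - 11.7338*m - 5.7115)/(0.1521*m^4 + 3.7518*m^3 + 21.9505*m^2 - 14.6224*m + 2.3104)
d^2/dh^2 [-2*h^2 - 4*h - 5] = -4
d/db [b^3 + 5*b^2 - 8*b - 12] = 3*b^2 + 10*b - 8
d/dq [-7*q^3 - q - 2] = -21*q^2 - 1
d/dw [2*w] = 2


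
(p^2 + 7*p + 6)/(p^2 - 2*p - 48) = (p + 1)/(p - 8)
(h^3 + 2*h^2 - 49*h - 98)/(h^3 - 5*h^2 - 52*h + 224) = (h^2 - 5*h - 14)/(h^2 - 12*h + 32)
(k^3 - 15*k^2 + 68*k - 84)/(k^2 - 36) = (k^2 - 9*k + 14)/(k + 6)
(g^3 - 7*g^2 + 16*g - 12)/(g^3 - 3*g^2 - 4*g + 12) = (g - 2)/(g + 2)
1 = 1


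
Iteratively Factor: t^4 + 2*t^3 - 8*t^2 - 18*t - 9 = (t + 1)*(t^3 + t^2 - 9*t - 9) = (t - 3)*(t + 1)*(t^2 + 4*t + 3) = (t - 3)*(t + 1)^2*(t + 3)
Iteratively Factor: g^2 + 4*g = (g)*(g + 4)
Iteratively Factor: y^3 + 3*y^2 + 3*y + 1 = (y + 1)*(y^2 + 2*y + 1) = (y + 1)^2*(y + 1)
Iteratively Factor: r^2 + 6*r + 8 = (r + 2)*(r + 4)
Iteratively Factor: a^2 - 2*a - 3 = (a - 3)*(a + 1)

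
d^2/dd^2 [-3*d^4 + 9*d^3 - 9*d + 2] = 18*d*(3 - 2*d)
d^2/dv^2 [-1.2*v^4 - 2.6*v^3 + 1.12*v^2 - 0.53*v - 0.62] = -14.4*v^2 - 15.6*v + 2.24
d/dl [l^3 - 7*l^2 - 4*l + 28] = 3*l^2 - 14*l - 4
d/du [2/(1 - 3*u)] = 6/(3*u - 1)^2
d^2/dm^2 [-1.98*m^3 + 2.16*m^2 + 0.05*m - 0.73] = 4.32 - 11.88*m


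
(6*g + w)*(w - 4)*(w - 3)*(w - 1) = 6*g*w^3 - 48*g*w^2 + 114*g*w - 72*g + w^4 - 8*w^3 + 19*w^2 - 12*w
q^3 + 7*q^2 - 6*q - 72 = (q - 3)*(q + 4)*(q + 6)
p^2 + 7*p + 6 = (p + 1)*(p + 6)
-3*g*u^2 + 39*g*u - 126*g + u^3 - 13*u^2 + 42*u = (-3*g + u)*(u - 7)*(u - 6)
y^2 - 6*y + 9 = (y - 3)^2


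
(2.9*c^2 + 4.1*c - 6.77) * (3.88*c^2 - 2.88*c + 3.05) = 11.252*c^4 + 7.556*c^3 - 29.2306*c^2 + 32.0026*c - 20.6485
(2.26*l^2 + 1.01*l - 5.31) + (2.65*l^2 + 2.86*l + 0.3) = 4.91*l^2 + 3.87*l - 5.01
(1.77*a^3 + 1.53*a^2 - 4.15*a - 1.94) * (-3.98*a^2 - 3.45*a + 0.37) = -7.0446*a^5 - 12.1959*a^4 + 11.8934*a^3 + 22.6048*a^2 + 5.1575*a - 0.7178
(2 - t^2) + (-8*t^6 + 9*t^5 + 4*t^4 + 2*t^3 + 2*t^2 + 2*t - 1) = -8*t^6 + 9*t^5 + 4*t^4 + 2*t^3 + t^2 + 2*t + 1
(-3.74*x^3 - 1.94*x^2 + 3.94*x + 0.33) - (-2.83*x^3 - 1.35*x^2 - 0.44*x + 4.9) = -0.91*x^3 - 0.59*x^2 + 4.38*x - 4.57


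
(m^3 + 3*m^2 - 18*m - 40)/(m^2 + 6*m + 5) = (m^2 - 2*m - 8)/(m + 1)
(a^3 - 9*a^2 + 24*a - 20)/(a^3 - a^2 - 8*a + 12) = (a - 5)/(a + 3)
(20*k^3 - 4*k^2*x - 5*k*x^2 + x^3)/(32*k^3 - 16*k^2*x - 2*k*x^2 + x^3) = (-10*k^2 - 3*k*x + x^2)/(-16*k^2 + x^2)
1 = 1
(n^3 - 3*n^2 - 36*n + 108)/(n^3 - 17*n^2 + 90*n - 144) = (n + 6)/(n - 8)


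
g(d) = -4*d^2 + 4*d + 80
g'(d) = 4 - 8*d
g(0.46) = 80.99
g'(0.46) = 0.32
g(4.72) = 9.77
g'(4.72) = -33.76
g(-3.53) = 16.04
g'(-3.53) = 32.24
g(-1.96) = 56.79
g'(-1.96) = 19.68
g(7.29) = -103.42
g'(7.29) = -54.32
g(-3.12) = 28.58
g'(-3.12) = 28.96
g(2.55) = 64.19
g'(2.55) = -16.40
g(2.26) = 68.61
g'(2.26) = -14.08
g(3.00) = 56.00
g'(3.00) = -20.00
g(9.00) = -208.00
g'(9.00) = -68.00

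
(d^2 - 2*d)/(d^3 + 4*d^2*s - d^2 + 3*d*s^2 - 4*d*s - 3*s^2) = d*(d - 2)/(d^3 + 4*d^2*s - d^2 + 3*d*s^2 - 4*d*s - 3*s^2)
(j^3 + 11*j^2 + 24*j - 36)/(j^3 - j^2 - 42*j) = (j^2 + 5*j - 6)/(j*(j - 7))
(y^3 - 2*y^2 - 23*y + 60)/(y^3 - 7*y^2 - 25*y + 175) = (y^2 - 7*y + 12)/(y^2 - 12*y + 35)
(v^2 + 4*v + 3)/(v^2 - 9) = (v + 1)/(v - 3)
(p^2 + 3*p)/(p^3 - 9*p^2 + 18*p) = (p + 3)/(p^2 - 9*p + 18)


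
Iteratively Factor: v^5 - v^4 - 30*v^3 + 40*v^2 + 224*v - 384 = (v - 2)*(v^4 + v^3 - 28*v^2 - 16*v + 192) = (v - 3)*(v - 2)*(v^3 + 4*v^2 - 16*v - 64) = (v - 3)*(v - 2)*(v + 4)*(v^2 - 16) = (v - 3)*(v - 2)*(v + 4)^2*(v - 4)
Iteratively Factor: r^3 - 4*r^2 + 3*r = (r)*(r^2 - 4*r + 3) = r*(r - 1)*(r - 3)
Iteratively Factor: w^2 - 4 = (w - 2)*(w + 2)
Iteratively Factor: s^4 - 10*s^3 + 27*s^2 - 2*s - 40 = (s - 4)*(s^3 - 6*s^2 + 3*s + 10) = (s - 5)*(s - 4)*(s^2 - s - 2) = (s - 5)*(s - 4)*(s + 1)*(s - 2)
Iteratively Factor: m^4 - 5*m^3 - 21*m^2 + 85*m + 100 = (m + 1)*(m^3 - 6*m^2 - 15*m + 100) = (m + 1)*(m + 4)*(m^2 - 10*m + 25) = (m - 5)*(m + 1)*(m + 4)*(m - 5)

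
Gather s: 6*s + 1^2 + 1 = 6*s + 2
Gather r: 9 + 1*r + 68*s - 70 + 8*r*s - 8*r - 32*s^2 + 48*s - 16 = r*(8*s - 7) - 32*s^2 + 116*s - 77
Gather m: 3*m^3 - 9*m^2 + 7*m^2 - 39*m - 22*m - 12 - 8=3*m^3 - 2*m^2 - 61*m - 20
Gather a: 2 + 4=6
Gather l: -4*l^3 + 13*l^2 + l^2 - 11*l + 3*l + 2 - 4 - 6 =-4*l^3 + 14*l^2 - 8*l - 8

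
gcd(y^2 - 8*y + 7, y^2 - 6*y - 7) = y - 7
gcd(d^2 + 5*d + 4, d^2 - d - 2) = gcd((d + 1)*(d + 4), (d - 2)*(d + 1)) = d + 1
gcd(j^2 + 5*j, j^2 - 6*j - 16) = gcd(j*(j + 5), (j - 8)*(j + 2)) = 1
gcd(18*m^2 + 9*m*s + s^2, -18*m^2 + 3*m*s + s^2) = 6*m + s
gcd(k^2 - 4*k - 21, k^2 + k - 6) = k + 3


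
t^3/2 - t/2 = t*(t/2 + 1/2)*(t - 1)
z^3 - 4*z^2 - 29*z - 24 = (z - 8)*(z + 1)*(z + 3)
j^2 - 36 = (j - 6)*(j + 6)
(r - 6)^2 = r^2 - 12*r + 36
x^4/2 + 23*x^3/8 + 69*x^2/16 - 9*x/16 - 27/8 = (x/2 + 1)*(x - 3/4)*(x + 3/2)*(x + 3)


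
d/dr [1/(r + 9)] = -1/(r + 9)^2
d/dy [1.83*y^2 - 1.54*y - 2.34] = 3.66*y - 1.54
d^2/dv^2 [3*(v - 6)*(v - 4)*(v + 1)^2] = 36*v^2 - 144*v + 30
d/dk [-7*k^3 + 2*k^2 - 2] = k*(4 - 21*k)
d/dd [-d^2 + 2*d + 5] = 2 - 2*d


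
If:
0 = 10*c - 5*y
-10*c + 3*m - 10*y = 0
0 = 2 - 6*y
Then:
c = 1/6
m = 5/3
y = 1/3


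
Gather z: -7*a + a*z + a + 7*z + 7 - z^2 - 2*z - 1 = -6*a - z^2 + z*(a + 5) + 6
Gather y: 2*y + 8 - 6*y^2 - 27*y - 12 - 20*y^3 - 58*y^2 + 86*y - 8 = -20*y^3 - 64*y^2 + 61*y - 12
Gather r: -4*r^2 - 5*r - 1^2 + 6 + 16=-4*r^2 - 5*r + 21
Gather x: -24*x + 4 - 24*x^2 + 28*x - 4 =-24*x^2 + 4*x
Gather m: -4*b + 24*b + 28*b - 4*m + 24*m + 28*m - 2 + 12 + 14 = 48*b + 48*m + 24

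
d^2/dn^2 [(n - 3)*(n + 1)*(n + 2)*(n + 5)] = 12*n^2 + 30*n - 14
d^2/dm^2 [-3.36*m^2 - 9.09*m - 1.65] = -6.72000000000000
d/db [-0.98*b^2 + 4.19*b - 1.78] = 4.19 - 1.96*b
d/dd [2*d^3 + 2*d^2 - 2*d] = 6*d^2 + 4*d - 2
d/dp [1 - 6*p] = -6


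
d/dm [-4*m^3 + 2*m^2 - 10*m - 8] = -12*m^2 + 4*m - 10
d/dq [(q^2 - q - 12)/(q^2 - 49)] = (q^2 - 74*q + 49)/(q^4 - 98*q^2 + 2401)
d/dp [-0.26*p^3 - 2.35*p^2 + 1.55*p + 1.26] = -0.78*p^2 - 4.7*p + 1.55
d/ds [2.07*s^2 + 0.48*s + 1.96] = 4.14*s + 0.48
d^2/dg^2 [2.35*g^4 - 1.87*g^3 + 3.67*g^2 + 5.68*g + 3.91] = 28.2*g^2 - 11.22*g + 7.34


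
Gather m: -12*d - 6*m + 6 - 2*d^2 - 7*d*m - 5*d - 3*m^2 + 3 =-2*d^2 - 17*d - 3*m^2 + m*(-7*d - 6) + 9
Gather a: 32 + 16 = 48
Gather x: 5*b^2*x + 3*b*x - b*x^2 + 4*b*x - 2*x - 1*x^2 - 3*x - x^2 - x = x^2*(-b - 2) + x*(5*b^2 + 7*b - 6)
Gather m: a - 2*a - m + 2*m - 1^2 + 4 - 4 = -a + m - 1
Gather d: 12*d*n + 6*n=12*d*n + 6*n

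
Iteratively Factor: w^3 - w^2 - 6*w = (w - 3)*(w^2 + 2*w) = (w - 3)*(w + 2)*(w)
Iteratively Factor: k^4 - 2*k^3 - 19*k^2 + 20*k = (k - 1)*(k^3 - k^2 - 20*k) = (k - 1)*(k + 4)*(k^2 - 5*k) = k*(k - 1)*(k + 4)*(k - 5)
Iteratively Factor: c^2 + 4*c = (c + 4)*(c)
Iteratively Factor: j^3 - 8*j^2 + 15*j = (j - 5)*(j^2 - 3*j) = (j - 5)*(j - 3)*(j)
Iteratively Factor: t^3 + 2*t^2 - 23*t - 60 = (t - 5)*(t^2 + 7*t + 12) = (t - 5)*(t + 4)*(t + 3)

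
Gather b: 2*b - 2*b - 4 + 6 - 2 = 0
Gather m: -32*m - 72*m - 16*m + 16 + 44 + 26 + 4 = 90 - 120*m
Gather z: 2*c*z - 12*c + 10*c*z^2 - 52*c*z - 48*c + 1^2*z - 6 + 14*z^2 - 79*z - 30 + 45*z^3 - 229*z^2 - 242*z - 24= -60*c + 45*z^3 + z^2*(10*c - 215) + z*(-50*c - 320) - 60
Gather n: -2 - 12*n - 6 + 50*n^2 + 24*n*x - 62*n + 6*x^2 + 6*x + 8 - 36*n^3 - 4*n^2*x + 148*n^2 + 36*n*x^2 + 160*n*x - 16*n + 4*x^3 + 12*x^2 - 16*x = -36*n^3 + n^2*(198 - 4*x) + n*(36*x^2 + 184*x - 90) + 4*x^3 + 18*x^2 - 10*x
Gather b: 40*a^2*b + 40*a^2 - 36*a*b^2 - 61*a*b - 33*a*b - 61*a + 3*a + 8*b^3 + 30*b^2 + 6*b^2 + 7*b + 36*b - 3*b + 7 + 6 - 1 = 40*a^2 - 58*a + 8*b^3 + b^2*(36 - 36*a) + b*(40*a^2 - 94*a + 40) + 12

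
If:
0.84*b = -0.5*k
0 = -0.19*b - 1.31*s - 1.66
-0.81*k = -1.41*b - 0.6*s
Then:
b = 0.28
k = -0.48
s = -1.31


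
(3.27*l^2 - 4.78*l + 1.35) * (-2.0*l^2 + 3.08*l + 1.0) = -6.54*l^4 + 19.6316*l^3 - 14.1524*l^2 - 0.622*l + 1.35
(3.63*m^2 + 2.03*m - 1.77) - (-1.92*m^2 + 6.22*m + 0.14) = 5.55*m^2 - 4.19*m - 1.91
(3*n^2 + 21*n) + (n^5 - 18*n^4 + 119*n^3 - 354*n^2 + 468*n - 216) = n^5 - 18*n^4 + 119*n^3 - 351*n^2 + 489*n - 216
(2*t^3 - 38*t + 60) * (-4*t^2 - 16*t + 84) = -8*t^5 - 32*t^4 + 320*t^3 + 368*t^2 - 4152*t + 5040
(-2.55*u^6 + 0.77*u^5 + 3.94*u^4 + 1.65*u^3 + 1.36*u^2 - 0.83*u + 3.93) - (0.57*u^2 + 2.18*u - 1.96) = -2.55*u^6 + 0.77*u^5 + 3.94*u^4 + 1.65*u^3 + 0.79*u^2 - 3.01*u + 5.89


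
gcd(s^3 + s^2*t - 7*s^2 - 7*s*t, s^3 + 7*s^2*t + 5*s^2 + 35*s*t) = s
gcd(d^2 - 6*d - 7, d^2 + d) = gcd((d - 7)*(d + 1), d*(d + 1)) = d + 1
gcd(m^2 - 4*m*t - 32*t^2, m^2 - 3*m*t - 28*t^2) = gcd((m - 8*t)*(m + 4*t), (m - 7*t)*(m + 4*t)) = m + 4*t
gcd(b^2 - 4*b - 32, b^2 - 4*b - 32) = b^2 - 4*b - 32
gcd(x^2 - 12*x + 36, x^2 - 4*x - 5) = 1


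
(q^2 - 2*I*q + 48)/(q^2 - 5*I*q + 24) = (q + 6*I)/(q + 3*I)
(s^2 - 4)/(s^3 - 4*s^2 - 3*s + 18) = (s - 2)/(s^2 - 6*s + 9)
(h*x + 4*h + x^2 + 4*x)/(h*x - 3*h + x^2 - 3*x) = (x + 4)/(x - 3)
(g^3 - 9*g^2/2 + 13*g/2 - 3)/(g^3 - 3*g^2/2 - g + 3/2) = (g - 2)/(g + 1)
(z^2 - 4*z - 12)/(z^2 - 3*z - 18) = (z + 2)/(z + 3)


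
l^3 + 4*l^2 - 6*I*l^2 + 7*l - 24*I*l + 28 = (l + 4)*(l - 7*I)*(l + I)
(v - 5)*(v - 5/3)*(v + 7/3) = v^3 - 13*v^2/3 - 65*v/9 + 175/9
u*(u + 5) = u^2 + 5*u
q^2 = q^2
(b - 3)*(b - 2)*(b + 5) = b^3 - 19*b + 30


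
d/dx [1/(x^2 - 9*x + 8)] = (9 - 2*x)/(x^2 - 9*x + 8)^2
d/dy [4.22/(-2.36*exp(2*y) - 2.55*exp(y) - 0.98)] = (19.9184*exp(y) + 10.761)*exp(y)/(2.36*exp(2*y) + 2.55*exp(y) + 0.98)^2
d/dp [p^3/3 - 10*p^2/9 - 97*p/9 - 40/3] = p^2 - 20*p/9 - 97/9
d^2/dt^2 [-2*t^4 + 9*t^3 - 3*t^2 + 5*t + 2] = -24*t^2 + 54*t - 6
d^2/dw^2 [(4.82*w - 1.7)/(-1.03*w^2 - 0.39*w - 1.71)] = (-(2.06*w + 0.39)*(4.12*w + 0.78)*(4.82*w - 1.7) + (29.7876*w + 0.2576)*(1.03*w^2 + 0.39*w + 1.71))/(1.03*w^2 + 0.39*w + 1.71)^3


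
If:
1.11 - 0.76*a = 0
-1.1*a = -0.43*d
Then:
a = 1.46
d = 3.74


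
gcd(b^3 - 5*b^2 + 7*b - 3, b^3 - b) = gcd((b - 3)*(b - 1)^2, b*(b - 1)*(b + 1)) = b - 1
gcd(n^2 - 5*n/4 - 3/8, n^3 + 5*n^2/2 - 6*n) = n - 3/2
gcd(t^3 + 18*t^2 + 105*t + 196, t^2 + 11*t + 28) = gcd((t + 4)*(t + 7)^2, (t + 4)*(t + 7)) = t^2 + 11*t + 28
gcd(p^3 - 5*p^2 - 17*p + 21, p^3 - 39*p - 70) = p - 7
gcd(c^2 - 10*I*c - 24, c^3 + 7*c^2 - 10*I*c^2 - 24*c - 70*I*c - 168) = c^2 - 10*I*c - 24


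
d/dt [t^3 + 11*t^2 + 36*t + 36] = 3*t^2 + 22*t + 36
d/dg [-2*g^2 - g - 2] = -4*g - 1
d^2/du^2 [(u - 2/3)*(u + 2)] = 2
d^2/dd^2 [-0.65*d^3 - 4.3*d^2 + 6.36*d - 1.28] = -3.9*d - 8.6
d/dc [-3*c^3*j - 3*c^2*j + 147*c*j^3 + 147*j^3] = 3*j*(-3*c^2 - 2*c + 49*j^2)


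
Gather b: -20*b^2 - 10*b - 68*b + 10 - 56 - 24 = -20*b^2 - 78*b - 70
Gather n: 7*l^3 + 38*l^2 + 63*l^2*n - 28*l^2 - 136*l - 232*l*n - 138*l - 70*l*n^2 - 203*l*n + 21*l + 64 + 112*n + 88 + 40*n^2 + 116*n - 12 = 7*l^3 + 10*l^2 - 253*l + n^2*(40 - 70*l) + n*(63*l^2 - 435*l + 228) + 140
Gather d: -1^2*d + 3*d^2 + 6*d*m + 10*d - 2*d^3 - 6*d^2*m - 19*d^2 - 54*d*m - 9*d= -2*d^3 + d^2*(-6*m - 16) - 48*d*m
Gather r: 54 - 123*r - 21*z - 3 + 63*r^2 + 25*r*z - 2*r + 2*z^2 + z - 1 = 63*r^2 + r*(25*z - 125) + 2*z^2 - 20*z + 50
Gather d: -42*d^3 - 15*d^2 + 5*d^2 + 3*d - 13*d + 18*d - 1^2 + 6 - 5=-42*d^3 - 10*d^2 + 8*d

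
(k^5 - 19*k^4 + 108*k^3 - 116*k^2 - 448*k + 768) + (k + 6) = k^5 - 19*k^4 + 108*k^3 - 116*k^2 - 447*k + 774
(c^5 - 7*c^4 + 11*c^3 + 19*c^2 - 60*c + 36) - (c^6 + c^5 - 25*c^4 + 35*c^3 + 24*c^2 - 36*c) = -c^6 + 18*c^4 - 24*c^3 - 5*c^2 - 24*c + 36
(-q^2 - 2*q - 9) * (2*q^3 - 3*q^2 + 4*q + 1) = -2*q^5 - q^4 - 16*q^3 + 18*q^2 - 38*q - 9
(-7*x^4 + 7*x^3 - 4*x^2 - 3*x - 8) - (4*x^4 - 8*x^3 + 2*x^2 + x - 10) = -11*x^4 + 15*x^3 - 6*x^2 - 4*x + 2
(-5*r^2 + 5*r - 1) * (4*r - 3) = -20*r^3 + 35*r^2 - 19*r + 3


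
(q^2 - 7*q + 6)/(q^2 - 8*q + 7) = (q - 6)/(q - 7)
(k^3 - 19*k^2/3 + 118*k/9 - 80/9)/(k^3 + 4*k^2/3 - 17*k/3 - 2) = (9*k^2 - 39*k + 40)/(3*(3*k^2 + 10*k + 3))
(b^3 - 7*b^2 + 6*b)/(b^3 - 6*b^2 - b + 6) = b/(b + 1)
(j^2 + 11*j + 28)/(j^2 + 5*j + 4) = (j + 7)/(j + 1)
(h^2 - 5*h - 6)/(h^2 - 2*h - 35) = (-h^2 + 5*h + 6)/(-h^2 + 2*h + 35)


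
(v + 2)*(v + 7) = v^2 + 9*v + 14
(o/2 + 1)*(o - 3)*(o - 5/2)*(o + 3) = o^4/2 - o^3/4 - 7*o^2 + 9*o/4 + 45/2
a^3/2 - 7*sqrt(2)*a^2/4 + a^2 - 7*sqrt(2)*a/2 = a*(a/2 + 1)*(a - 7*sqrt(2)/2)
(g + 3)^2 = g^2 + 6*g + 9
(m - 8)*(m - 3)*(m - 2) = m^3 - 13*m^2 + 46*m - 48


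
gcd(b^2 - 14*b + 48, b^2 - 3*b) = 1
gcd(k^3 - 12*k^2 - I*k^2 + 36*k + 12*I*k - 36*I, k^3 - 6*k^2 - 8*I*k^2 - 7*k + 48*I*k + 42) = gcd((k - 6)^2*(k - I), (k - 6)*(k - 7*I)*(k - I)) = k^2 + k*(-6 - I) + 6*I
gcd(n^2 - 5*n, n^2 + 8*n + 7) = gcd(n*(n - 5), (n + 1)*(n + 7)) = 1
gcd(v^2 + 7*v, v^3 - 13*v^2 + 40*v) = v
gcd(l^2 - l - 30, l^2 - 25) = l + 5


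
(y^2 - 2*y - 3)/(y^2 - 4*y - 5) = (y - 3)/(y - 5)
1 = 1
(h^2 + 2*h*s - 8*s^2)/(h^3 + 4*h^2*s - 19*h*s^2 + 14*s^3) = (-h - 4*s)/(-h^2 - 6*h*s + 7*s^2)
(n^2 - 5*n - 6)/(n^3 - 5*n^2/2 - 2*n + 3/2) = 2*(n - 6)/(2*n^2 - 7*n + 3)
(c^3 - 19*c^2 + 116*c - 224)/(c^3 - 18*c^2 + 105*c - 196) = (c - 8)/(c - 7)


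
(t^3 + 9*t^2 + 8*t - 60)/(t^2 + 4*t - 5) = (t^2 + 4*t - 12)/(t - 1)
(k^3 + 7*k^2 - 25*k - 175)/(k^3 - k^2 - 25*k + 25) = (k + 7)/(k - 1)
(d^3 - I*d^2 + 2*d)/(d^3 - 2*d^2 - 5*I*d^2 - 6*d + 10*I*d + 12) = d*(d + I)/(d^2 - d*(2 + 3*I) + 6*I)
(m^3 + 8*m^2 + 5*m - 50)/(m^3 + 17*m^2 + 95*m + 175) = (m - 2)/(m + 7)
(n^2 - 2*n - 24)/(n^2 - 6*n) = (n + 4)/n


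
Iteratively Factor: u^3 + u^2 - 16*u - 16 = (u + 1)*(u^2 - 16) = (u + 1)*(u + 4)*(u - 4)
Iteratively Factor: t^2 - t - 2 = (t - 2)*(t + 1)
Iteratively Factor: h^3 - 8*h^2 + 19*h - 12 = (h - 3)*(h^2 - 5*h + 4) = (h - 4)*(h - 3)*(h - 1)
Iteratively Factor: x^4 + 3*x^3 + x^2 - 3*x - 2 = (x + 1)*(x^3 + 2*x^2 - x - 2) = (x - 1)*(x + 1)*(x^2 + 3*x + 2) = (x - 1)*(x + 1)^2*(x + 2)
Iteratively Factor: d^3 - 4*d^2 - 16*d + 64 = (d + 4)*(d^2 - 8*d + 16) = (d - 4)*(d + 4)*(d - 4)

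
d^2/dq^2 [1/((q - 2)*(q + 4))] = 2*((q - 2)^2 + (q - 2)*(q + 4) + (q + 4)^2)/((q - 2)^3*(q + 4)^3)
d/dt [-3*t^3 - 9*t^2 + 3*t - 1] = -9*t^2 - 18*t + 3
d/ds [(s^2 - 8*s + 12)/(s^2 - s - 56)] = (7*s^2 - 136*s + 460)/(s^4 - 2*s^3 - 111*s^2 + 112*s + 3136)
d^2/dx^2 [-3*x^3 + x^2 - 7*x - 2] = 2 - 18*x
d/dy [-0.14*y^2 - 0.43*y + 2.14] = -0.28*y - 0.43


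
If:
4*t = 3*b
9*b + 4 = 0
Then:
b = -4/9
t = -1/3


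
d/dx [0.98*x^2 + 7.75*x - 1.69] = 1.96*x + 7.75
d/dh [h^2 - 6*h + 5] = 2*h - 6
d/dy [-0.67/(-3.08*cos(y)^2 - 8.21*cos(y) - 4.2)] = (4.1272*cos(y) + 5.5007)*sin(y)/(3.08*cos(y)^2 + 8.21*cos(y) + 4.2)^2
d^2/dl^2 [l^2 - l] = 2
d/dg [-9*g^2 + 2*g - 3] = 2 - 18*g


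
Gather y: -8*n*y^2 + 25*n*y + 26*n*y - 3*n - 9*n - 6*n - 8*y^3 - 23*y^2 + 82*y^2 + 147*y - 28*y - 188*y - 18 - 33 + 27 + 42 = -18*n - 8*y^3 + y^2*(59 - 8*n) + y*(51*n - 69) + 18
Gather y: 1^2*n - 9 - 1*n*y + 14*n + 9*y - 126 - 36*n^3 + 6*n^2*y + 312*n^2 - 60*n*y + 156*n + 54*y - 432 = -36*n^3 + 312*n^2 + 171*n + y*(6*n^2 - 61*n + 63) - 567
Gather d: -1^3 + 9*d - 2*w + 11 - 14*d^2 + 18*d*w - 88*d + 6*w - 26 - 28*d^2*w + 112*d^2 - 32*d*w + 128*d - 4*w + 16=d^2*(98 - 28*w) + d*(49 - 14*w)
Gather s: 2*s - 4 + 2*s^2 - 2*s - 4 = 2*s^2 - 8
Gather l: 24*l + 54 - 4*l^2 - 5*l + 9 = -4*l^2 + 19*l + 63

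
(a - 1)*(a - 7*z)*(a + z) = a^3 - 6*a^2*z - a^2 - 7*a*z^2 + 6*a*z + 7*z^2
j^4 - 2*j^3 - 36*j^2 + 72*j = j*(j - 6)*(j - 2)*(j + 6)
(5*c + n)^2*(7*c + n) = 175*c^3 + 95*c^2*n + 17*c*n^2 + n^3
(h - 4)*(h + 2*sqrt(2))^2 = h^3 - 4*h^2 + 4*sqrt(2)*h^2 - 16*sqrt(2)*h + 8*h - 32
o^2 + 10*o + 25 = (o + 5)^2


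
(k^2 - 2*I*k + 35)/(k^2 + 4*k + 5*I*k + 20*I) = (k - 7*I)/(k + 4)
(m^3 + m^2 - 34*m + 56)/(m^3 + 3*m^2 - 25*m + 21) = (m^2 - 6*m + 8)/(m^2 - 4*m + 3)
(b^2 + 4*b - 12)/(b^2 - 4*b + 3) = (b^2 + 4*b - 12)/(b^2 - 4*b + 3)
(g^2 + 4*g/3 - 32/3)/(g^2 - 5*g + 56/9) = 3*(g + 4)/(3*g - 7)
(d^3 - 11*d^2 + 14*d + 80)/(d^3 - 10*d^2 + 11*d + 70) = (d - 8)/(d - 7)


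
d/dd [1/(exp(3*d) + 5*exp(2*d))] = (-3*exp(d) - 10)*exp(-2*d)/(exp(d) + 5)^2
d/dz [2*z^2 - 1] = 4*z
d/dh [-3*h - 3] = -3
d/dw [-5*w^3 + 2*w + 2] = 2 - 15*w^2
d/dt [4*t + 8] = 4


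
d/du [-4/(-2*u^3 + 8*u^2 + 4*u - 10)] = 2*(-3*u^2 + 8*u + 2)/(u^3 - 4*u^2 - 2*u + 5)^2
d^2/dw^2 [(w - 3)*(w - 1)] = 2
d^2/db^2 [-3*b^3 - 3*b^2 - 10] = -18*b - 6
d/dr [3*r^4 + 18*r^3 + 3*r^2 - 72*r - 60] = 12*r^3 + 54*r^2 + 6*r - 72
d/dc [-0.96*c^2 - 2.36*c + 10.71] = -1.92*c - 2.36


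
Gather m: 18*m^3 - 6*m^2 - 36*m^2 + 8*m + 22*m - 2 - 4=18*m^3 - 42*m^2 + 30*m - 6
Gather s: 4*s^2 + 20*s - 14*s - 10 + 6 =4*s^2 + 6*s - 4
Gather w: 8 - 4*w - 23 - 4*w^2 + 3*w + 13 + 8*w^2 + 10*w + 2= 4*w^2 + 9*w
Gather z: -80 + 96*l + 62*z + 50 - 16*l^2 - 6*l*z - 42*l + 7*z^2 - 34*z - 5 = -16*l^2 + 54*l + 7*z^2 + z*(28 - 6*l) - 35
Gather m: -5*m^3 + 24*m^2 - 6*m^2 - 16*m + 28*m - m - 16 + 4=-5*m^3 + 18*m^2 + 11*m - 12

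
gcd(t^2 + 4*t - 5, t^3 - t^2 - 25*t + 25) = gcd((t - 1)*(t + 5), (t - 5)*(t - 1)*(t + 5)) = t^2 + 4*t - 5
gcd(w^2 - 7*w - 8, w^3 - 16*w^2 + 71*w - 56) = w - 8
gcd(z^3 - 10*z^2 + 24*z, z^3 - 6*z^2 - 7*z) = z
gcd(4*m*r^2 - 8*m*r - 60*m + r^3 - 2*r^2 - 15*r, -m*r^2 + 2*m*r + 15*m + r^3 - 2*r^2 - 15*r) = r^2 - 2*r - 15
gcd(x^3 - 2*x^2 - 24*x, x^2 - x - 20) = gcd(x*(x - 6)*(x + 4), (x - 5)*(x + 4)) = x + 4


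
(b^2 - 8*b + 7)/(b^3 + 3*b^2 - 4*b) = (b - 7)/(b*(b + 4))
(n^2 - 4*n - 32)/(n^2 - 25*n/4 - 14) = 4*(n + 4)/(4*n + 7)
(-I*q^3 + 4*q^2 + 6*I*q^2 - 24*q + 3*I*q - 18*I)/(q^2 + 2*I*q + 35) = (-I*q^3 + q^2*(4 + 6*I) + 3*q*(-8 + I) - 18*I)/(q^2 + 2*I*q + 35)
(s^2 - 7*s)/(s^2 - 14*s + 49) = s/(s - 7)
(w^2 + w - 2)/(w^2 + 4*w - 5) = (w + 2)/(w + 5)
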